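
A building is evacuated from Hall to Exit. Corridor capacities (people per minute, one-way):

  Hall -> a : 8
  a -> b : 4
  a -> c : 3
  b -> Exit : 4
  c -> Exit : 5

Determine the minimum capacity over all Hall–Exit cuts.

Augment Hall→a→b→Exit: bottleneck 4, flow now 4.
Augment Hall→a→c→Exit: bottleneck 3, flow now 7.
No augmenting path remains; maximum flow = 7.
By max-flow min-cut, the minimum cut capacity equals the max flow.
In the residual graph, reachable from Hall: {Hall, a}.
Min-cut edges: a→b (4), a→c (3); capacity 4 + 3 = 7.

7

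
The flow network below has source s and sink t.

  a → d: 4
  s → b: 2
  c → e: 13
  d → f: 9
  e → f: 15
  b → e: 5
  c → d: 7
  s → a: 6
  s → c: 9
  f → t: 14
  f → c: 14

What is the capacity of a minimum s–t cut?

14

Augment s→a→d→f→t: bottleneck 4, flow now 4.
Augment s→b→e→f→t: bottleneck 2, flow now 6.
Augment s→c→d→f→t: bottleneck 5, flow now 11.
Augment s→c→e→f→t: bottleneck 3, flow now 14.
No augmenting path remains; maximum flow = 14.
By max-flow min-cut, the minimum cut capacity equals the max flow.
In the residual graph, reachable from s: {s, a, b, c, d, e, f}.
Min-cut edges: f→t (14); capacity 14 = 14.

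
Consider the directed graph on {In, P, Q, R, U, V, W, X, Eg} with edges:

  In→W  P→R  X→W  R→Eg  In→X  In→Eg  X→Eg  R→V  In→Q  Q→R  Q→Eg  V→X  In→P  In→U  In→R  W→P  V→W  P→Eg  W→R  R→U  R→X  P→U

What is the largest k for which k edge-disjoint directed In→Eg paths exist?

5

Assign every edge capacity 1; by Menger, the answer equals the max flow.
Path In→Eg (+1); total 1.
Path In→P→Eg (+1); total 2.
Path In→Q→Eg (+1); total 3.
Path In→R→Eg (+1); total 4.
Path In→X→Eg (+1); total 5.
No residual In→Eg path; max flow = 5.
Certifying cut of size 5: {In→Eg, In→Q, P→Eg, R→Eg, X→Eg}.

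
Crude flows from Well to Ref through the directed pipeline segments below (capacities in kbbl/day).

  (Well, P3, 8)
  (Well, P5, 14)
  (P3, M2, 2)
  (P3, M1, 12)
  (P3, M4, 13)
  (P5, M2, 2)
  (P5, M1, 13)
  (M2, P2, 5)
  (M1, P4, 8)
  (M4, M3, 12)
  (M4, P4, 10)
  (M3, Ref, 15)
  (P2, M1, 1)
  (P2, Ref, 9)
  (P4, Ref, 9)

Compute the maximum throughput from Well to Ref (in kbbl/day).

Augment Well→P3→M2→P2→Ref: bottleneck 2, flow now 2.
Augment Well→P3→M1→P4→Ref: bottleneck 6, flow now 8.
Augment Well→P5→M2→P2→Ref: bottleneck 2, flow now 10.
Augment Well→P5→M1→P4→Ref: bottleneck 2, flow now 12.
Augment Well→P5→M1→P3→M4→M3→Ref: bottleneck 6, flow now 18. (uses reverse residual edge)
No augmenting path remains; maximum flow = 18.
In the residual graph, reachable from Well: {Well, P5, M1}.
Min-cut edges: Well→P3 (8), P5→M2 (2), M1→P4 (8); capacity 8 + 2 + 8 = 18.
This cut is saturated, so no flow can exceed 18.

18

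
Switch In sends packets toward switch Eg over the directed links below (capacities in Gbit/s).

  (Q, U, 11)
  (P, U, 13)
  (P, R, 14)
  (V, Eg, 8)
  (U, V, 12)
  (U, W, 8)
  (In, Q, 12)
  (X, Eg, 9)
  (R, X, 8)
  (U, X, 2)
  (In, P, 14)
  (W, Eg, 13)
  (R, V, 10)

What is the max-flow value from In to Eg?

25

Augment In→P→R→V→Eg: bottleneck 8, flow now 8.
Augment In→P→R→X→Eg: bottleneck 6, flow now 14.
Augment In→Q→U→W→Eg: bottleneck 8, flow now 22.
Augment In→Q→U→X→Eg: bottleneck 2, flow now 24.
Augment In→Q→U→V→R→X→Eg: bottleneck 1, flow now 25. (uses reverse residual edge)
No augmenting path remains; maximum flow = 25.
In the residual graph, reachable from In: {In, Q}.
Min-cut edges: In→P (14), Q→U (11); capacity 14 + 11 = 25.
This cut is saturated, so no flow can exceed 25.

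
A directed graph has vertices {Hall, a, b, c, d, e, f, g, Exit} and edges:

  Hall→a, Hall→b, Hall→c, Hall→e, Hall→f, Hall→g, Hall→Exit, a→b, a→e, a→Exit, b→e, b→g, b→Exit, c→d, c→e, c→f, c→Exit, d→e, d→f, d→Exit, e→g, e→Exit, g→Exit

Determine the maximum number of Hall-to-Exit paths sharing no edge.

Assign every edge capacity 1; by Menger, the answer equals the max flow.
Path Hall→Exit (+1); total 1.
Path Hall→a→Exit (+1); total 2.
Path Hall→b→Exit (+1); total 3.
Path Hall→c→Exit (+1); total 4.
Path Hall→e→Exit (+1); total 5.
Path Hall→g→Exit (+1); total 6.
No residual Hall→Exit path; max flow = 6.
Certifying cut of size 6: {Hall→Exit, Hall→a, Hall→b, Hall→c, Hall→e, Hall→g}.

6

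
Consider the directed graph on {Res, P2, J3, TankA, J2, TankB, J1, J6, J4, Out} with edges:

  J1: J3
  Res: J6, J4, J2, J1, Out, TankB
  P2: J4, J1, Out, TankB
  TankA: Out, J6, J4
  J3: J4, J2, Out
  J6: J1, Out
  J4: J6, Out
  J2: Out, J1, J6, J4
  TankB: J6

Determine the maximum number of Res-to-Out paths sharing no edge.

5

Assign every edge capacity 1; by Menger, the answer equals the max flow.
Path Res→Out (+1); total 1.
Path Res→J2→Out (+1); total 2.
Path Res→J6→Out (+1); total 3.
Path Res→J4→Out (+1); total 4.
Path Res→J1→J3→Out (+1); total 5.
No residual Res→Out path; max flow = 5.
Certifying cut of size 5: {J1→J3, J6→Out, Res→J2, Res→J4, Res→Out}.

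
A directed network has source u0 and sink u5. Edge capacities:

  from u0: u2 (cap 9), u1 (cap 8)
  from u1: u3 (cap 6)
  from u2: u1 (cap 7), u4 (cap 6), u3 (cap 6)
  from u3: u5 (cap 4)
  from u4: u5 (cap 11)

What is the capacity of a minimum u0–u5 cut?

Augment u0→u1→u3→u5: bottleneck 4, flow now 4.
Augment u0→u2→u4→u5: bottleneck 6, flow now 10.
No augmenting path remains; maximum flow = 10.
By max-flow min-cut, the minimum cut capacity equals the max flow.
In the residual graph, reachable from u0: {u0, u1, u2, u3}.
Min-cut edges: u2→u4 (6), u3→u5 (4); capacity 6 + 4 = 10.

10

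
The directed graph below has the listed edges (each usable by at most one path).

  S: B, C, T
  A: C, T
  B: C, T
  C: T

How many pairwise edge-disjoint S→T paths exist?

Assign every edge capacity 1; by Menger, the answer equals the max flow.
Path S→T (+1); total 1.
Path S→B→T (+1); total 2.
Path S→C→T (+1); total 3.
No residual S→T path; max flow = 3.
Certifying cut of size 3: {S→B, S→C, S→T}.

3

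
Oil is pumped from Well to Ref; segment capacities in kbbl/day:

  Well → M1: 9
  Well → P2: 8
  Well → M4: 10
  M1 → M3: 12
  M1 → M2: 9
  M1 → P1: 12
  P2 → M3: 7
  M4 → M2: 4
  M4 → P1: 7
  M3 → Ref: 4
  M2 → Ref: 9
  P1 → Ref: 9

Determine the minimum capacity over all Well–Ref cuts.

22

Augment Well→M1→M3→Ref: bottleneck 4, flow now 4.
Augment Well→M1→M2→Ref: bottleneck 5, flow now 9.
Augment Well→M4→M2→Ref: bottleneck 4, flow now 13.
Augment Well→M4→P1→Ref: bottleneck 6, flow now 19.
Augment Well→P2→M3→M1→P1→Ref: bottleneck 3, flow now 22. (uses reverse residual edge)
No augmenting path remains; maximum flow = 22.
By max-flow min-cut, the minimum cut capacity equals the max flow.
In the residual graph, reachable from Well: {Well, M1, P2, M4, M3, M2, P1}.
Min-cut edges: M3→Ref (4), M2→Ref (9), P1→Ref (9); capacity 4 + 9 + 9 = 22.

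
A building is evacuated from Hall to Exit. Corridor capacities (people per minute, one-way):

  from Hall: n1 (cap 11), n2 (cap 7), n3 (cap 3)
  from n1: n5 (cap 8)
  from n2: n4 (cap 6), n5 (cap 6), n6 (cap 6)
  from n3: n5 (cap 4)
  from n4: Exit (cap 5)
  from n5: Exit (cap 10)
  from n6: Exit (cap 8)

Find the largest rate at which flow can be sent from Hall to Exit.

17

Augment Hall→n1→n5→Exit: bottleneck 8, flow now 8.
Augment Hall→n2→n4→Exit: bottleneck 5, flow now 13.
Augment Hall→n2→n5→Exit: bottleneck 2, flow now 15.
Augment Hall→n3→n5→n2→n6→Exit: bottleneck 2, flow now 17. (uses reverse residual edge)
No augmenting path remains; maximum flow = 17.
In the residual graph, reachable from Hall: {Hall, n1, n3, n5}.
Min-cut edges: Hall→n2 (7), n5→Exit (10); capacity 7 + 10 = 17.
This cut is saturated, so no flow can exceed 17.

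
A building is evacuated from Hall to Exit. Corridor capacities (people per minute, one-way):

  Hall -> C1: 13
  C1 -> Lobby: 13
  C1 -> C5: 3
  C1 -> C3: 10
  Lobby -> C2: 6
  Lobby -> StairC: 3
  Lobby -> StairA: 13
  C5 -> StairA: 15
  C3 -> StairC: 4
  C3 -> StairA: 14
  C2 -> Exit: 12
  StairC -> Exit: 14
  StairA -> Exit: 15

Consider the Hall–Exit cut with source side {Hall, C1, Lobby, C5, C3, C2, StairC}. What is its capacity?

68

Edges leaving {Hall, C1, Lobby, C5, C3, C2, StairC}: Lobby→StairA (13), C5→StairA (15), C3→StairA (14), C2→Exit (12), StairC→Exit (14).
Cut capacity = 13 + 15 + 14 + 12 + 14 = 68.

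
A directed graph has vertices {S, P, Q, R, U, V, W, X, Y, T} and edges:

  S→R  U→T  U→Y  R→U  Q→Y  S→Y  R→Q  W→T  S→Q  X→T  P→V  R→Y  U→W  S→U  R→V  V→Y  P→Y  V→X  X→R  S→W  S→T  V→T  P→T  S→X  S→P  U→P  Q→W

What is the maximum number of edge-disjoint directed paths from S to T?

6

Assign every edge capacity 1; by Menger, the answer equals the max flow.
Path S→T (+1); total 1.
Path S→P→T (+1); total 2.
Path S→U→T (+1); total 3.
Path S→W→T (+1); total 4.
Path S→X→T (+1); total 5.
Path S→R→V→T (+1); total 6.
No residual S→T path; max flow = 6.
Certifying cut of size 6: {S→P, S→R, S→T, S→U, S→X, W→T}.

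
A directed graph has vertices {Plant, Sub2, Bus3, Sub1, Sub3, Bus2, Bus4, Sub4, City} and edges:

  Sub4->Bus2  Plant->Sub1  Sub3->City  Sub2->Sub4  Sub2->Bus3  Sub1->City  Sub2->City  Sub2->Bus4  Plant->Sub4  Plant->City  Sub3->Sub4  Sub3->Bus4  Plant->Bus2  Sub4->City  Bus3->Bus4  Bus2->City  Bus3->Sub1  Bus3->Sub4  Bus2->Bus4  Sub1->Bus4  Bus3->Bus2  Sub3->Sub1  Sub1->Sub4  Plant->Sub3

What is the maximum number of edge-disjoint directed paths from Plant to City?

Assign every edge capacity 1; by Menger, the answer equals the max flow.
Path Plant→City (+1); total 1.
Path Plant→Sub1→City (+1); total 2.
Path Plant→Sub3→City (+1); total 3.
Path Plant→Bus2→City (+1); total 4.
Path Plant→Sub4→City (+1); total 5.
No residual Plant→City path; max flow = 5.
Certifying cut of size 5: {Plant→Bus2, Plant→City, Plant→Sub1, Plant→Sub3, Plant→Sub4}.

5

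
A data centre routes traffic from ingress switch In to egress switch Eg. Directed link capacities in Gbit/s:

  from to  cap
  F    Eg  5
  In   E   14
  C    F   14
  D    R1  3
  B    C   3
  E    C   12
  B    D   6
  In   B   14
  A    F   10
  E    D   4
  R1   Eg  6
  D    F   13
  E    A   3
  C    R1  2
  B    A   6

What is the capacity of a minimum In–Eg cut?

10

Augment In→B→C→R1→Eg: bottleneck 2, flow now 2.
Augment In→B→C→F→Eg: bottleneck 1, flow now 3.
Augment In→B→A→F→Eg: bottleneck 4, flow now 7.
Augment In→B→D→R1→Eg: bottleneck 3, flow now 10.
No augmenting path remains; maximum flow = 10.
By max-flow min-cut, the minimum cut capacity equals the max flow.
In the residual graph, reachable from In: {In, B, E, C, A, D, F}.
Min-cut edges: C→R1 (2), D→R1 (3), F→Eg (5); capacity 2 + 3 + 5 = 10.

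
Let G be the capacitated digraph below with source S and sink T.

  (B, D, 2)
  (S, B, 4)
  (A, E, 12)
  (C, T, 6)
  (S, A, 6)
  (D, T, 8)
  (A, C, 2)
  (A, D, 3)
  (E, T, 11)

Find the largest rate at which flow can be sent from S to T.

Augment S→A→C→T: bottleneck 2, flow now 2.
Augment S→A→D→T: bottleneck 3, flow now 5.
Augment S→A→E→T: bottleneck 1, flow now 6.
Augment S→B→D→T: bottleneck 2, flow now 8.
No augmenting path remains; maximum flow = 8.
In the residual graph, reachable from S: {S, B}.
Min-cut edges: S→A (6), B→D (2); capacity 6 + 2 = 8.
This cut is saturated, so no flow can exceed 8.

8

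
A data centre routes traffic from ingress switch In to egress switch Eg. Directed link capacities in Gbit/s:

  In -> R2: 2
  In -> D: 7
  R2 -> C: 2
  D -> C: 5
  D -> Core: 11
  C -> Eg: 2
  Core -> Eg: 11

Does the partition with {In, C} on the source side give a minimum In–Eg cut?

No — its capacity is 11, but the minimum cut has capacity 9.

Given cut capacity: 2 + 7 + 2 = 11.
Augment In→R2→C→Eg: bottleneck 2, flow now 2.
Augment In→D→Core→Eg: bottleneck 7, flow now 9.
No augmenting path remains; maximum flow = 9.
In the residual graph, reachable from In: {In}.
Min-cut edges: In→R2 (2), In→D (7); capacity 2 + 7 = 9.
Cut capacity 11 exceeds the max flow 9, so it is not minimum.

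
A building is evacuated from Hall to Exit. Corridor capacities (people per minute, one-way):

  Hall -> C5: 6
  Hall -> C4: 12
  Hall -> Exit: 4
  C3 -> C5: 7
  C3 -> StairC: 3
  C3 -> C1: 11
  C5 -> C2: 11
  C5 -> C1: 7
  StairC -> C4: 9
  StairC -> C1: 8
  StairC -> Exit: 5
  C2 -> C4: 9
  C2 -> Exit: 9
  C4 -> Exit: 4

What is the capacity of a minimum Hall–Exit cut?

Augment Hall→Exit: bottleneck 4, flow now 4.
Augment Hall→C4→Exit: bottleneck 4, flow now 8.
Augment Hall→C5→C2→Exit: bottleneck 6, flow now 14.
No augmenting path remains; maximum flow = 14.
By max-flow min-cut, the minimum cut capacity equals the max flow.
In the residual graph, reachable from Hall: {Hall, C4}.
Min-cut edges: Hall→C5 (6), Hall→Exit (4), C4→Exit (4); capacity 6 + 4 + 4 = 14.

14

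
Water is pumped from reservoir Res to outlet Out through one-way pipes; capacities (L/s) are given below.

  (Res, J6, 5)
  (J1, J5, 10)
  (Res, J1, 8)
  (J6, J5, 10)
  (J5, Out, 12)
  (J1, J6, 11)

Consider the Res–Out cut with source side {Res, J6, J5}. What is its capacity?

Edges leaving {Res, J6, J5}: Res→J1 (8), J5→Out (12).
Cut capacity = 8 + 12 = 20.

20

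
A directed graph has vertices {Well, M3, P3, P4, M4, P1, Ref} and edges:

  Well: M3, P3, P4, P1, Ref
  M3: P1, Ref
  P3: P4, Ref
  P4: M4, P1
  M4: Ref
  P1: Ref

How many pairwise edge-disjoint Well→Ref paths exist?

5

Assign every edge capacity 1; by Menger, the answer equals the max flow.
Path Well→Ref (+1); total 1.
Path Well→M3→Ref (+1); total 2.
Path Well→P3→Ref (+1); total 3.
Path Well→P1→Ref (+1); total 4.
Path Well→P4→M4→Ref (+1); total 5.
No residual Well→Ref path; max flow = 5.
Certifying cut of size 5: {Well→M3, Well→P1, Well→P3, Well→P4, Well→Ref}.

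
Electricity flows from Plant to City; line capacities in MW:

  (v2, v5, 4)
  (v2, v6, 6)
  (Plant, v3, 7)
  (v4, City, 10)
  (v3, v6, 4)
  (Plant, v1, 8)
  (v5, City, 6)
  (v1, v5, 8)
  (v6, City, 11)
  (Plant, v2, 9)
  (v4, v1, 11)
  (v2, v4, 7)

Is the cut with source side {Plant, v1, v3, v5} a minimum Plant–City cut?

Yes — it is a minimum cut (capacity 19).

Given cut capacity: 9 + 4 + 6 = 19.
Augment Plant→v1→v5→City: bottleneck 6, flow now 6.
Augment Plant→v2→v4→City: bottleneck 7, flow now 13.
Augment Plant→v2→v6→City: bottleneck 2, flow now 15.
Augment Plant→v3→v6→City: bottleneck 4, flow now 19.
No augmenting path remains; maximum flow = 19.
Cut capacity 19 equals the max flow, so it is a minimum cut.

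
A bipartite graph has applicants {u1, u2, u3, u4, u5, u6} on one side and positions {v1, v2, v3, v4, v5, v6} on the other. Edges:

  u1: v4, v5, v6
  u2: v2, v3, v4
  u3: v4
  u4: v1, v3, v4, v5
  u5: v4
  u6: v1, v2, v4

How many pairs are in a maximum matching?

5

Unit-capacity flow: source→left, listed edges, right→sink; max matching = max flow.
Augmenting path u1→v4 (+1); matched 1.
Augmenting path u2→v2 (+1); matched 2.
Augmenting path u4→v1 (+1); matched 3.
Augmenting path u3→v4→u1→v5 (+1); matched 4.
Augmenting path u6→v1→u4→v3 (+1); matched 5.
No augmenting path remains; maximum matching = 5.
König certificate: {u1, u2, u4, u6, v4} is a vertex cover of size 5 (every listed pair touches it), so no matching can be larger.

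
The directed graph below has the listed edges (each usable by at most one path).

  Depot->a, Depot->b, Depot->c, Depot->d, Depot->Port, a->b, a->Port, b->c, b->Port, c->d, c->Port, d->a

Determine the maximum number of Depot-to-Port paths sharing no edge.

4

Assign every edge capacity 1; by Menger, the answer equals the max flow.
Path Depot→Port (+1); total 1.
Path Depot→a→Port (+1); total 2.
Path Depot→b→Port (+1); total 3.
Path Depot→c→Port (+1); total 4.
No residual Depot→Port path; max flow = 4.
Certifying cut of size 4: {Depot→Port, a→Port, b→Port, c→Port}.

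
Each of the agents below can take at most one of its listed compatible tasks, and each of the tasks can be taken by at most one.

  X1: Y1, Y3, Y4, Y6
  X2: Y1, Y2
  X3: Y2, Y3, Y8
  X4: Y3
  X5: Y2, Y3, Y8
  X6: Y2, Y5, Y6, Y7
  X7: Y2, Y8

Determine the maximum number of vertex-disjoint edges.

6

Unit-capacity flow: source→left, listed edges, right→sink; max matching = max flow.
Augmenting path X1→Y1 (+1); matched 1.
Augmenting path X2→Y2 (+1); matched 2.
Augmenting path X3→Y3 (+1); matched 3.
Augmenting path X5→Y8 (+1); matched 4.
Augmenting path X6→Y5 (+1); matched 5.
Augmenting path X7→Y2→X2→Y1→X1→Y4 (+1); matched 6.
No augmenting path remains; maximum matching = 6.
König certificate: {X1, X2, X6, Y2, Y3, Y8} is a vertex cover of size 6 (every listed pair touches it), so no matching can be larger.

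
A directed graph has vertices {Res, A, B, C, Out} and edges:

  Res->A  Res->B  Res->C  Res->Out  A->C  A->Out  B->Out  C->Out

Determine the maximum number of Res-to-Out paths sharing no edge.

Assign every edge capacity 1; by Menger, the answer equals the max flow.
Path Res→Out (+1); total 1.
Path Res→A→Out (+1); total 2.
Path Res→B→Out (+1); total 3.
Path Res→C→Out (+1); total 4.
No residual Res→Out path; max flow = 4.
Certifying cut of size 4: {Res→A, Res→B, Res→C, Res→Out}.

4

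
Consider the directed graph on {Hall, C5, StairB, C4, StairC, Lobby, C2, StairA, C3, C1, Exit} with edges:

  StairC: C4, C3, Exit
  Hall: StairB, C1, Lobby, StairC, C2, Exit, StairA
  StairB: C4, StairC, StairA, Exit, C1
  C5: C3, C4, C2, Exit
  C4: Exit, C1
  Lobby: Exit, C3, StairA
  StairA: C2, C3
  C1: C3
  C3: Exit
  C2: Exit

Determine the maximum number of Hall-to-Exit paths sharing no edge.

Assign every edge capacity 1; by Menger, the answer equals the max flow.
Path Hall→Exit (+1); total 1.
Path Hall→StairB→Exit (+1); total 2.
Path Hall→StairC→Exit (+1); total 3.
Path Hall→Lobby→Exit (+1); total 4.
Path Hall→C2→Exit (+1); total 5.
Path Hall→StairA→C3→Exit (+1); total 6.
No residual Hall→Exit path; max flow = 6.
Certifying cut of size 6: {C2→Exit, C3→Exit, Hall→Exit, Hall→Lobby, Hall→StairB, Hall→StairC}.

6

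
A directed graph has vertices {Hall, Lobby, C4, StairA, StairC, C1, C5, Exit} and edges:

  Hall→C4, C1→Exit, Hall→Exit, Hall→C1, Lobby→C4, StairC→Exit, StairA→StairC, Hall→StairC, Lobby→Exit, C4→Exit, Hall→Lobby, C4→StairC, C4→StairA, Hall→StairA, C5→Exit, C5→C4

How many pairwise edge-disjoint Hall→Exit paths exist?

5

Assign every edge capacity 1; by Menger, the answer equals the max flow.
Path Hall→Exit (+1); total 1.
Path Hall→Lobby→Exit (+1); total 2.
Path Hall→C4→Exit (+1); total 3.
Path Hall→StairC→Exit (+1); total 4.
Path Hall→C1→Exit (+1); total 5.
No residual Hall→Exit path; max flow = 5.
Certifying cut of size 5: {Hall→C1, Hall→C4, Hall→Exit, Hall→Lobby, StairC→Exit}.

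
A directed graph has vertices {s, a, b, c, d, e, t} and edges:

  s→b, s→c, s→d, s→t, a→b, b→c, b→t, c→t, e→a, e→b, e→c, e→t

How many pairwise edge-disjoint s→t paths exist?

3

Assign every edge capacity 1; by Menger, the answer equals the max flow.
Path s→t (+1); total 1.
Path s→b→t (+1); total 2.
Path s→c→t (+1); total 3.
No residual s→t path; max flow = 3.
Certifying cut of size 3: {s→b, s→c, s→t}.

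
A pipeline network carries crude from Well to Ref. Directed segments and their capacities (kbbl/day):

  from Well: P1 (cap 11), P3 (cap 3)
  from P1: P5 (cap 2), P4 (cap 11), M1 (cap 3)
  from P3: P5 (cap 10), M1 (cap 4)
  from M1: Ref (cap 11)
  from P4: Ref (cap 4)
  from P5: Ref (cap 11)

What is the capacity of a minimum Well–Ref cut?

12

Augment Well→P1→M1→Ref: bottleneck 3, flow now 3.
Augment Well→P1→P4→Ref: bottleneck 4, flow now 7.
Augment Well→P1→P5→Ref: bottleneck 2, flow now 9.
Augment Well→P3→M1→Ref: bottleneck 3, flow now 12.
No augmenting path remains; maximum flow = 12.
By max-flow min-cut, the minimum cut capacity equals the max flow.
In the residual graph, reachable from Well: {Well, P1, P4}.
Min-cut edges: Well→P3 (3), P1→M1 (3), P1→P5 (2), P4→Ref (4); capacity 3 + 3 + 2 + 4 = 12.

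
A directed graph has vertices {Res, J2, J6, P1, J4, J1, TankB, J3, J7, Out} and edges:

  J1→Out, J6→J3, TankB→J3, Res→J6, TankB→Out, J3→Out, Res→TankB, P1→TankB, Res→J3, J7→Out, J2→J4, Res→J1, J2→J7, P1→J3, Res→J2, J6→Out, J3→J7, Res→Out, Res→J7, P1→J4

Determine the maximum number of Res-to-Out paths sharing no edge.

6

Assign every edge capacity 1; by Menger, the answer equals the max flow.
Path Res→Out (+1); total 1.
Path Res→J6→Out (+1); total 2.
Path Res→J1→Out (+1); total 3.
Path Res→TankB→Out (+1); total 4.
Path Res→J3→Out (+1); total 5.
Path Res→J7→Out (+1); total 6.
No residual Res→Out path; max flow = 6.
Certifying cut of size 6: {J7→Out, Res→J1, Res→J3, Res→J6, Res→Out, Res→TankB}.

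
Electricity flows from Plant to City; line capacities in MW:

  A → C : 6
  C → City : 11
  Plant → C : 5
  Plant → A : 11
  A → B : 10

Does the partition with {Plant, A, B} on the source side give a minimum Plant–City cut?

Given cut capacity: 5 + 6 = 11.
Augment Plant→C→City: bottleneck 5, flow now 5.
Augment Plant→A→C→City: bottleneck 6, flow now 11.
No augmenting path remains; maximum flow = 11.
Cut capacity 11 equals the max flow, so it is a minimum cut.

Yes — it is a minimum cut (capacity 11).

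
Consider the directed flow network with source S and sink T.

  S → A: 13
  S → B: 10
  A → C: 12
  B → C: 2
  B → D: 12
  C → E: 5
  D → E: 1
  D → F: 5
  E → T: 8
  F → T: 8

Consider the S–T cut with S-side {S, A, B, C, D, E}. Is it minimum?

Given cut capacity: 5 + 8 = 13.
Augment S→A→C→E→T: bottleneck 5, flow now 5.
Augment S→B→D→E→T: bottleneck 1, flow now 6.
Augment S→B→D→F→T: bottleneck 5, flow now 11.
No augmenting path remains; maximum flow = 11.
In the residual graph, reachable from S: {S, A, B, C, D}.
Min-cut edges: C→E (5), D→E (1), D→F (5); capacity 5 + 1 + 5 = 11.
Cut capacity 13 exceeds the max flow 11, so it is not minimum.

No — its capacity is 13, but the minimum cut has capacity 11.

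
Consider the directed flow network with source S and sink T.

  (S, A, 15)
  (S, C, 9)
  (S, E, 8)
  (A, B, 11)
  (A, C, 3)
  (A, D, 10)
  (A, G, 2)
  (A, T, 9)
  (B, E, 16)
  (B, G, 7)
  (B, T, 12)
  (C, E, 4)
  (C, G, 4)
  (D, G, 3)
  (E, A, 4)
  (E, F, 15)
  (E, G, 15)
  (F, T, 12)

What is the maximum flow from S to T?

27

Augment S→A→T: bottleneck 9, flow now 9.
Augment S→A→B→T: bottleneck 6, flow now 15.
Augment S→E→F→T: bottleneck 8, flow now 23.
Augment S→C→E→F→T: bottleneck 4, flow now 27.
No augmenting path remains; maximum flow = 27.
In the residual graph, reachable from S: {S, C, G}.
Min-cut edges: S→A (15), S→E (8), C→E (4); capacity 15 + 8 + 4 = 27.
This cut is saturated, so no flow can exceed 27.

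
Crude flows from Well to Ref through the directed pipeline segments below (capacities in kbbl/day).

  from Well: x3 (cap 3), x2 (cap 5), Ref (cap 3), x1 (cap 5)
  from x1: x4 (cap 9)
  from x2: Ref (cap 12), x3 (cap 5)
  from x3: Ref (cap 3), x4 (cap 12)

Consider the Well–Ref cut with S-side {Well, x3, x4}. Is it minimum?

Given cut capacity: 5 + 5 + 3 + 3 = 16.
Augment Well→Ref: bottleneck 3, flow now 3.
Augment Well→x2→Ref: bottleneck 5, flow now 8.
Augment Well→x3→Ref: bottleneck 3, flow now 11.
No augmenting path remains; maximum flow = 11.
In the residual graph, reachable from Well: {Well, x1, x4}.
Min-cut edges: Well→x2 (5), Well→x3 (3), Well→Ref (3); capacity 5 + 3 + 3 = 11.
Cut capacity 16 exceeds the max flow 11, so it is not minimum.

No — its capacity is 16, but the minimum cut has capacity 11.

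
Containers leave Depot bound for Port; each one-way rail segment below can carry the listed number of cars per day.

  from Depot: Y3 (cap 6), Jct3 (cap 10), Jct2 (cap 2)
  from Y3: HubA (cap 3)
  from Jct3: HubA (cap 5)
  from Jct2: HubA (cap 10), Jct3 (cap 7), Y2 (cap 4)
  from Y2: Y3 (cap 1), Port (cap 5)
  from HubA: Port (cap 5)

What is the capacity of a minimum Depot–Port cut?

Augment Depot→Y3→HubA→Port: bottleneck 3, flow now 3.
Augment Depot→Jct3→HubA→Port: bottleneck 2, flow now 5.
Augment Depot→Jct2→Y2→Port: bottleneck 2, flow now 7.
No augmenting path remains; maximum flow = 7.
By max-flow min-cut, the minimum cut capacity equals the max flow.
In the residual graph, reachable from Depot: {Depot, Y3, Jct3, HubA}.
Min-cut edges: Depot→Jct2 (2), HubA→Port (5); capacity 2 + 5 = 7.

7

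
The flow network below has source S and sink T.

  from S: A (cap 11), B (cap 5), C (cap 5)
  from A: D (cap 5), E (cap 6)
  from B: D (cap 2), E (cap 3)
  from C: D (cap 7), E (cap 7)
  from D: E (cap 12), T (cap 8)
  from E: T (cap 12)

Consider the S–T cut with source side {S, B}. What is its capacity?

Edges leaving {S, B}: S→A (11), S→C (5), B→D (2), B→E (3).
Cut capacity = 11 + 5 + 2 + 3 = 21.

21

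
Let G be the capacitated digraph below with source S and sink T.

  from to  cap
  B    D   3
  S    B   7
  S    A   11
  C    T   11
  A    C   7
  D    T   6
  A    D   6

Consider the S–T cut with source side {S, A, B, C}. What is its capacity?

Edges leaving {S, A, B, C}: A→D (6), B→D (3), C→T (11).
Cut capacity = 6 + 3 + 11 = 20.

20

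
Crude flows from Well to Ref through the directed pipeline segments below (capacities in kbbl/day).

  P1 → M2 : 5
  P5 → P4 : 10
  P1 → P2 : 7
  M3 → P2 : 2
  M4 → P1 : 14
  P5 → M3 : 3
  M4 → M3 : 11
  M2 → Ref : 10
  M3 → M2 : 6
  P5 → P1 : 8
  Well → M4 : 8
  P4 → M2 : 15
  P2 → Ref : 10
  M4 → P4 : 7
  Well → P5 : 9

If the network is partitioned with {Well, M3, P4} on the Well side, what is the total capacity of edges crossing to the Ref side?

40

Edges leaving {Well, M3, P4}: Well→P5 (9), Well→M4 (8), M3→P2 (2), M3→M2 (6), P4→M2 (15).
Cut capacity = 9 + 8 + 2 + 6 + 15 = 40.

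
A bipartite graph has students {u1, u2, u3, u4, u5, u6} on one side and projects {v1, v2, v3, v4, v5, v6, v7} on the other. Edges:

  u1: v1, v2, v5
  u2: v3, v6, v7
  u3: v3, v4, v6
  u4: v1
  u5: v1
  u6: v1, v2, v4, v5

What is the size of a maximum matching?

Unit-capacity flow: source→left, listed edges, right→sink; max matching = max flow.
Augmenting path u1→v1 (+1); matched 1.
Augmenting path u2→v3 (+1); matched 2.
Augmenting path u3→v4 (+1); matched 3.
Augmenting path u6→v2 (+1); matched 4.
Augmenting path u4→v1→u1→v5 (+1); matched 5.
No augmenting path remains; maximum matching = 5.
König certificate: {u1, u2, u3, u6, v1} is a vertex cover of size 5 (every listed pair touches it), so no matching can be larger.

5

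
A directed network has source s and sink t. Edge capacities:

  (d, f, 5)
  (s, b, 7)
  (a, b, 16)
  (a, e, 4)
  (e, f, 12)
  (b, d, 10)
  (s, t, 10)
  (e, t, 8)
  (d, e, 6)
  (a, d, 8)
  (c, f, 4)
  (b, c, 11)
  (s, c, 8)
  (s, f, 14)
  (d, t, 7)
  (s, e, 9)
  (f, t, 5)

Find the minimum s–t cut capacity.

Augment s→t: bottleneck 10, flow now 10.
Augment s→e→t: bottleneck 8, flow now 18.
Augment s→f→t: bottleneck 5, flow now 23.
Augment s→b→d→t: bottleneck 7, flow now 30.
No augmenting path remains; maximum flow = 30.
By max-flow min-cut, the minimum cut capacity equals the max flow.
In the residual graph, reachable from s: {s, c, e, f}.
Min-cut edges: s→b (7), s→t (10), e→t (8), f→t (5); capacity 7 + 10 + 8 + 5 = 30.

30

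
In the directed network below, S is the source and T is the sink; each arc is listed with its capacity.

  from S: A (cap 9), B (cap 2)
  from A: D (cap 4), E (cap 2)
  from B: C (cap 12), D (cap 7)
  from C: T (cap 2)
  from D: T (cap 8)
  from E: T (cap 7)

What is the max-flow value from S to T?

8

Augment S→A→D→T: bottleneck 4, flow now 4.
Augment S→A→E→T: bottleneck 2, flow now 6.
Augment S→B→C→T: bottleneck 2, flow now 8.
No augmenting path remains; maximum flow = 8.
In the residual graph, reachable from S: {S, A}.
Min-cut edges: S→B (2), A→D (4), A→E (2); capacity 2 + 4 + 2 = 8.
This cut is saturated, so no flow can exceed 8.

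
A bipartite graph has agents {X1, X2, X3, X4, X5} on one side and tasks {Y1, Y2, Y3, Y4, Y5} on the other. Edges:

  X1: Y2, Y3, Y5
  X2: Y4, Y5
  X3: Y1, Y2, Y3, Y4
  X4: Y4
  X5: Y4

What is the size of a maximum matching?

Unit-capacity flow: source→left, listed edges, right→sink; max matching = max flow.
Augmenting path X1→Y2 (+1); matched 1.
Augmenting path X2→Y4 (+1); matched 2.
Augmenting path X3→Y1 (+1); matched 3.
Augmenting path X4→Y4→X2→Y5 (+1); matched 4.
No augmenting path remains; maximum matching = 4.
König certificate: {X1, X2, X3, Y4} is a vertex cover of size 4 (every listed pair touches it), so no matching can be larger.

4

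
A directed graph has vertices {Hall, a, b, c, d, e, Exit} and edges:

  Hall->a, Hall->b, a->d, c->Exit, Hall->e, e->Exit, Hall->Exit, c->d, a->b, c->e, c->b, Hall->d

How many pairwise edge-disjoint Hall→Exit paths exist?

2

Assign every edge capacity 1; by Menger, the answer equals the max flow.
Path Hall→Exit (+1); total 1.
Path Hall→e→Exit (+1); total 2.
No residual Hall→Exit path; max flow = 2.
Certifying cut of size 2: {Hall→Exit, Hall→e}.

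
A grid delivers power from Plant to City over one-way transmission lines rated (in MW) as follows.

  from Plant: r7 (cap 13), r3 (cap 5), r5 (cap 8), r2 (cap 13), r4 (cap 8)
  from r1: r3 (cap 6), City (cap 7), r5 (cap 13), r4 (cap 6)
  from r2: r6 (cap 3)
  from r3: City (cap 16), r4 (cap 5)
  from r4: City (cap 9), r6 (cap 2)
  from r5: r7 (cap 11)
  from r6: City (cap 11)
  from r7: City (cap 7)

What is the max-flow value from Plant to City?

Augment Plant→r3→City: bottleneck 5, flow now 5.
Augment Plant→r4→City: bottleneck 8, flow now 13.
Augment Plant→r7→City: bottleneck 7, flow now 20.
Augment Plant→r2→r6→City: bottleneck 3, flow now 23.
No augmenting path remains; maximum flow = 23.
In the residual graph, reachable from Plant: {Plant, r2, r5, r7}.
Min-cut edges: Plant→r3 (5), Plant→r4 (8), r2→r6 (3), r7→City (7); capacity 5 + 8 + 3 + 7 = 23.
This cut is saturated, so no flow can exceed 23.

23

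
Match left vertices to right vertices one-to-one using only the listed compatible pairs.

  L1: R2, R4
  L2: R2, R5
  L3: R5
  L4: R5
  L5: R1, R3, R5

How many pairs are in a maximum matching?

Unit-capacity flow: source→left, listed edges, right→sink; max matching = max flow.
Augmenting path L1→R2 (+1); matched 1.
Augmenting path L2→R5 (+1); matched 2.
Augmenting path L5→R1 (+1); matched 3.
Augmenting path L3→R5→L2→R2→L1→R4 (+1); matched 4.
No augmenting path remains; maximum matching = 4.
König certificate: {L1, L2, L5, R5} is a vertex cover of size 4 (every listed pair touches it), so no matching can be larger.

4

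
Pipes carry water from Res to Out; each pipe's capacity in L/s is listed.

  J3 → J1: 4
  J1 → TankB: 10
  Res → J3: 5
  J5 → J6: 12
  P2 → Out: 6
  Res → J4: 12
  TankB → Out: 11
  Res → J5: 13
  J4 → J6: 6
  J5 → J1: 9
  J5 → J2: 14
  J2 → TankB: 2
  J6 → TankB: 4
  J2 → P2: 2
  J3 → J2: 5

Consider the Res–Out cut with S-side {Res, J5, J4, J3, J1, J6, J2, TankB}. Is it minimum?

Given cut capacity: 2 + 11 = 13.
Augment Res→J5→J1→TankB→Out: bottleneck 9, flow now 9.
Augment Res→J5→J6→TankB→Out: bottleneck 2, flow now 11.
Augment Res→J5→J2→P2→Out: bottleneck 2, flow now 13.
No augmenting path remains; maximum flow = 13.
Cut capacity 13 equals the max flow, so it is a minimum cut.

Yes — it is a minimum cut (capacity 13).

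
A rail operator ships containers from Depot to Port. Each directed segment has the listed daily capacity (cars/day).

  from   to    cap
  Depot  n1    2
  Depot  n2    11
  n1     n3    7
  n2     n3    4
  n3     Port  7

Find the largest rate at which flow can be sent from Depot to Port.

Augment Depot→n1→n3→Port: bottleneck 2, flow now 2.
Augment Depot→n2→n3→Port: bottleneck 4, flow now 6.
No augmenting path remains; maximum flow = 6.
In the residual graph, reachable from Depot: {Depot, n2}.
Min-cut edges: Depot→n1 (2), n2→n3 (4); capacity 2 + 4 = 6.
This cut is saturated, so no flow can exceed 6.

6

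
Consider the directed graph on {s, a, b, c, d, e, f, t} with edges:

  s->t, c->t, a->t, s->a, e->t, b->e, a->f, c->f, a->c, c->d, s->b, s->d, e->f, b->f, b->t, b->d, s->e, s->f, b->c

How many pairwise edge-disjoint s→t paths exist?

4

Assign every edge capacity 1; by Menger, the answer equals the max flow.
Path s→t (+1); total 1.
Path s→a→t (+1); total 2.
Path s→b→t (+1); total 3.
Path s→e→t (+1); total 4.
No residual s→t path; max flow = 4.
Certifying cut of size 4: {s→a, s→b, s→e, s→t}.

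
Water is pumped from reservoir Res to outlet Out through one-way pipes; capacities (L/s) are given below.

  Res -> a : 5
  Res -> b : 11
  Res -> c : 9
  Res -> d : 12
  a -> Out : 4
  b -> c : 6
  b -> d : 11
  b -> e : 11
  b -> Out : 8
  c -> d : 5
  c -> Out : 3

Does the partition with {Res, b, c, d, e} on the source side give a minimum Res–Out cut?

Given cut capacity: 5 + 8 + 3 = 16.
Augment Res→a→Out: bottleneck 4, flow now 4.
Augment Res→b→Out: bottleneck 8, flow now 12.
Augment Res→c→Out: bottleneck 3, flow now 15.
No augmenting path remains; maximum flow = 15.
In the residual graph, reachable from Res: {Res, a, b, c, d, e}.
Min-cut edges: a→Out (4), b→Out (8), c→Out (3); capacity 4 + 8 + 3 = 15.
Cut capacity 16 exceeds the max flow 15, so it is not minimum.

No — its capacity is 16, but the minimum cut has capacity 15.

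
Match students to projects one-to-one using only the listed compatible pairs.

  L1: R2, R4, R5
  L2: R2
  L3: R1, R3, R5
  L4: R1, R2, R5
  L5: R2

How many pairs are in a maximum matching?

Unit-capacity flow: source→left, listed edges, right→sink; max matching = max flow.
Augmenting path L1→R2 (+1); matched 1.
Augmenting path L3→R1 (+1); matched 2.
Augmenting path L4→R5 (+1); matched 3.
Augmenting path L2→R2→L1→R4 (+1); matched 4.
No augmenting path remains; maximum matching = 4.
König certificate: {L1, L3, L4, R2} is a vertex cover of size 4 (every listed pair touches it), so no matching can be larger.

4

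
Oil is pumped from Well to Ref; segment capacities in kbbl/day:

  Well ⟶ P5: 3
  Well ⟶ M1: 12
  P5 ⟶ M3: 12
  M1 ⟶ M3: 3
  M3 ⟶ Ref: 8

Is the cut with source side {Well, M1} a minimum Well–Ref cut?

Given cut capacity: 3 + 3 = 6.
Augment Well→P5→M3→Ref: bottleneck 3, flow now 3.
Augment Well→M1→M3→Ref: bottleneck 3, flow now 6.
No augmenting path remains; maximum flow = 6.
Cut capacity 6 equals the max flow, so it is a minimum cut.

Yes — it is a minimum cut (capacity 6).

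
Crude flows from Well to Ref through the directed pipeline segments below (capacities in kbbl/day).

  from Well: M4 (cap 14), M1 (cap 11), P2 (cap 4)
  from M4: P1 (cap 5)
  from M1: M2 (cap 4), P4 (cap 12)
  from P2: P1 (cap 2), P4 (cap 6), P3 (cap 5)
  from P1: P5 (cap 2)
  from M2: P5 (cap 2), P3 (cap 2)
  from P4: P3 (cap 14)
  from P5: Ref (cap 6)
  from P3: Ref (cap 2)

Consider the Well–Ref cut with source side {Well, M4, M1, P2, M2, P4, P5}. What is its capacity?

34

Edges leaving {Well, M4, M1, P2, M2, P4, P5}: M4→P1 (5), P2→P1 (2), P2→P3 (5), M2→P3 (2), P4→P3 (14), P5→Ref (6).
Cut capacity = 5 + 2 + 5 + 2 + 14 + 6 = 34.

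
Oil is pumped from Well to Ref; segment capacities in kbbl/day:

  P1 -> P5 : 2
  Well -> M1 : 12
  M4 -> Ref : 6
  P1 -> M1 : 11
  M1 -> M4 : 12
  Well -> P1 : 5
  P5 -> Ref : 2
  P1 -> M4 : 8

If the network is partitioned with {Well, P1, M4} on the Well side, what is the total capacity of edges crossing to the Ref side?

Edges leaving {Well, P1, M4}: Well→M1 (12), P1→M1 (11), P1→P5 (2), M4→Ref (6).
Cut capacity = 12 + 11 + 2 + 6 = 31.

31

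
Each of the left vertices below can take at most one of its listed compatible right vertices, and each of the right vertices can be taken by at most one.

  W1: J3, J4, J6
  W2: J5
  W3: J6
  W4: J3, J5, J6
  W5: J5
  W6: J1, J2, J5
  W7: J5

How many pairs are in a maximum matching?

Unit-capacity flow: source→left, listed edges, right→sink; max matching = max flow.
Augmenting path W1→J3 (+1); matched 1.
Augmenting path W2→J5 (+1); matched 2.
Augmenting path W3→J6 (+1); matched 3.
Augmenting path W6→J1 (+1); matched 4.
Augmenting path W4→J3→W1→J4 (+1); matched 5.
No augmenting path remains; maximum matching = 5.
König certificate: {W1, W3, W4, W6, J5} is a vertex cover of size 5 (every listed pair touches it), so no matching can be larger.

5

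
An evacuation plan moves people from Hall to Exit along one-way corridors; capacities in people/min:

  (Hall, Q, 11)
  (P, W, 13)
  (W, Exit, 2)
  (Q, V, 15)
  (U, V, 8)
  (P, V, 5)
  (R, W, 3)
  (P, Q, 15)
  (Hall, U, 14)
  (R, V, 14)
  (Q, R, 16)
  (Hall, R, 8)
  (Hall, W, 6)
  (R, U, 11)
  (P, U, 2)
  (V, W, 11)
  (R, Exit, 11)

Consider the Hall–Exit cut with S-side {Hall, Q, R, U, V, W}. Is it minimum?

Given cut capacity: 11 + 2 = 13.
Augment Hall→R→Exit: bottleneck 8, flow now 8.
Augment Hall→W→Exit: bottleneck 2, flow now 10.
Augment Hall→Q→R→Exit: bottleneck 3, flow now 13.
No augmenting path remains; maximum flow = 13.
Cut capacity 13 equals the max flow, so it is a minimum cut.

Yes — it is a minimum cut (capacity 13).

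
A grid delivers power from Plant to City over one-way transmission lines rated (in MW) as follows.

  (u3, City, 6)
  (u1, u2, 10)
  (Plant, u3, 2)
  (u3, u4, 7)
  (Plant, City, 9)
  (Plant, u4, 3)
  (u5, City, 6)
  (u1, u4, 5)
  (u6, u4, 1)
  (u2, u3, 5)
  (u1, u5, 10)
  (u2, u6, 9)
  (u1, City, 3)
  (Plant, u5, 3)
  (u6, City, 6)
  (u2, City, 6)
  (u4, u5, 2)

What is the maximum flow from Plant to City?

16

Augment Plant→City: bottleneck 9, flow now 9.
Augment Plant→u3→City: bottleneck 2, flow now 11.
Augment Plant→u5→City: bottleneck 3, flow now 14.
Augment Plant→u4→u5→City: bottleneck 2, flow now 16.
No augmenting path remains; maximum flow = 16.
In the residual graph, reachable from Plant: {Plant, u4}.
Min-cut edges: Plant→u3 (2), Plant→u5 (3), Plant→City (9), u4→u5 (2); capacity 2 + 3 + 9 + 2 = 16.
This cut is saturated, so no flow can exceed 16.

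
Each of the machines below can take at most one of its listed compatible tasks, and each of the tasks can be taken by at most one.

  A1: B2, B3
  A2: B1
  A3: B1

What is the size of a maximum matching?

Unit-capacity flow: source→left, listed edges, right→sink; max matching = max flow.
Augmenting path A1→B2 (+1); matched 1.
Augmenting path A2→B1 (+1); matched 2.
No augmenting path remains; maximum matching = 2.
König certificate: {A1, B1} is a vertex cover of size 2 (every listed pair touches it), so no matching can be larger.

2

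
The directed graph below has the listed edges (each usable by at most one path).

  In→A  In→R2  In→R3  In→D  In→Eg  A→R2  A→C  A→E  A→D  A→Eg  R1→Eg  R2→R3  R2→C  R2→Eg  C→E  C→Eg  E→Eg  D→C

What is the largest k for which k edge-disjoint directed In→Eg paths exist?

4

Assign every edge capacity 1; by Menger, the answer equals the max flow.
Path In→Eg (+1); total 1.
Path In→A→Eg (+1); total 2.
Path In→R2→Eg (+1); total 3.
Path In→D→C→Eg (+1); total 4.
No residual In→Eg path; max flow = 4.
Certifying cut of size 4: {In→A, In→D, In→Eg, In→R2}.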